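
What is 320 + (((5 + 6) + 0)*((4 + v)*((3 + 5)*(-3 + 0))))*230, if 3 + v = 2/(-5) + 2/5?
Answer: -60400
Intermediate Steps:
v = -3 (v = -3 + (2/(-5) + 2/5) = -3 + (2*(-⅕) + 2*(⅕)) = -3 + (-⅖ + ⅖) = -3 + 0 = -3)
320 + (((5 + 6) + 0)*((4 + v)*((3 + 5)*(-3 + 0))))*230 = 320 + (((5 + 6) + 0)*((4 - 3)*((3 + 5)*(-3 + 0))))*230 = 320 + ((11 + 0)*(1*(8*(-3))))*230 = 320 + (11*(1*(-24)))*230 = 320 + (11*(-24))*230 = 320 - 264*230 = 320 - 60720 = -60400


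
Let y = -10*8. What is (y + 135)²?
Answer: 3025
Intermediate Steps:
y = -80
(y + 135)² = (-80 + 135)² = 55² = 3025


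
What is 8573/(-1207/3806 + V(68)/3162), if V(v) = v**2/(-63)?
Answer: -191172361842/7589429 ≈ -25189.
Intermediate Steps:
V(v) = -v**2/63 (V(v) = v**2*(-1/63) = -v**2/63)
8573/(-1207/3806 + V(68)/3162) = 8573/(-1207/3806 - 1/63*68**2/3162) = 8573/(-1207*1/3806 - 1/63*4624*(1/3162)) = 8573/(-1207/3806 - 4624/63*1/3162) = 8573/(-1207/3806 - 136/5859) = 8573/(-7589429/22299354) = 8573*(-22299354/7589429) = -191172361842/7589429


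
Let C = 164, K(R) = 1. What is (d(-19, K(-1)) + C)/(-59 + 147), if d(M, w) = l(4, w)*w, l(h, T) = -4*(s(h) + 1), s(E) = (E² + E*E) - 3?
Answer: ½ ≈ 0.50000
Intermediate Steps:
s(E) = -3 + 2*E² (s(E) = (E² + E²) - 3 = 2*E² - 3 = -3 + 2*E²)
l(h, T) = 8 - 8*h² (l(h, T) = -4*((-3 + 2*h²) + 1) = -4*(-2 + 2*h²) = 8 - 8*h²)
d(M, w) = -120*w (d(M, w) = (8 - 8*4²)*w = (8 - 8*16)*w = (8 - 128)*w = -120*w)
(d(-19, K(-1)) + C)/(-59 + 147) = (-120*1 + 164)/(-59 + 147) = (-120 + 164)/88 = 44*(1/88) = ½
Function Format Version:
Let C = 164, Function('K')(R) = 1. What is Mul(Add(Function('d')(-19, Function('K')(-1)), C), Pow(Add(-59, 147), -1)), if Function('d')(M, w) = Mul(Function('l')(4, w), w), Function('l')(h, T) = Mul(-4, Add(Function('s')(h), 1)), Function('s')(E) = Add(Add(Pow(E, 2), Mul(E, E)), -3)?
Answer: Rational(1, 2) ≈ 0.50000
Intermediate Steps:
Function('s')(E) = Add(-3, Mul(2, Pow(E, 2))) (Function('s')(E) = Add(Add(Pow(E, 2), Pow(E, 2)), -3) = Add(Mul(2, Pow(E, 2)), -3) = Add(-3, Mul(2, Pow(E, 2))))
Function('l')(h, T) = Add(8, Mul(-8, Pow(h, 2))) (Function('l')(h, T) = Mul(-4, Add(Add(-3, Mul(2, Pow(h, 2))), 1)) = Mul(-4, Add(-2, Mul(2, Pow(h, 2)))) = Add(8, Mul(-8, Pow(h, 2))))
Function('d')(M, w) = Mul(-120, w) (Function('d')(M, w) = Mul(Add(8, Mul(-8, Pow(4, 2))), w) = Mul(Add(8, Mul(-8, 16)), w) = Mul(Add(8, -128), w) = Mul(-120, w))
Mul(Add(Function('d')(-19, Function('K')(-1)), C), Pow(Add(-59, 147), -1)) = Mul(Add(Mul(-120, 1), 164), Pow(Add(-59, 147), -1)) = Mul(Add(-120, 164), Pow(88, -1)) = Mul(44, Rational(1, 88)) = Rational(1, 2)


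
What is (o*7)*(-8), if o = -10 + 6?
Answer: 224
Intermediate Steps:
o = -4
(o*7)*(-8) = -4*7*(-8) = -28*(-8) = 224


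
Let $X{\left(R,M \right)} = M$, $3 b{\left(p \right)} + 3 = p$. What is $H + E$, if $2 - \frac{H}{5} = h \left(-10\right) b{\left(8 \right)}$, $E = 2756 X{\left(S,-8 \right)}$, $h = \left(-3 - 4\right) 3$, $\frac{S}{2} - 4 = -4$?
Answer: $-23788$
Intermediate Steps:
$b{\left(p \right)} = -1 + \frac{p}{3}$
$S = 0$ ($S = 8 + 2 \left(-4\right) = 8 - 8 = 0$)
$h = -21$ ($h = \left(-7\right) 3 = -21$)
$E = -22048$ ($E = 2756 \left(-8\right) = -22048$)
$H = -1740$ ($H = 10 - 5 \left(-21\right) \left(-10\right) \left(-1 + \frac{1}{3} \cdot 8\right) = 10 - 5 \cdot 210 \left(-1 + \frac{8}{3}\right) = 10 - 5 \cdot 210 \cdot \frac{5}{3} = 10 - 1750 = -1740$)
$H + E = -1740 - 22048 = -23788$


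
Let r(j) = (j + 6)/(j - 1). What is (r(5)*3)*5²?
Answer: 825/4 ≈ 206.25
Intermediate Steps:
r(j) = (6 + j)/(-1 + j)
(r(5)*3)*5² = (((6 + 5)/(-1 + 5))*3)*5² = ((11/4)*3)*25 = (33/4)*25 = 825/4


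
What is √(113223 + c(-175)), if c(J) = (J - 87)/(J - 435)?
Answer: √10532609530/305 ≈ 336.49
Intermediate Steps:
c(J) = (-87 + J)/(-435 + J)
√(113223 + c(-175)) = √(113223 + (-87 - 175)/(-435 - 175)) = √(113223 - 262/(-610)) = √(113223 - 1/610*(-262)) = √(113223 + 131/305) = √(34533146/305) = √10532609530/305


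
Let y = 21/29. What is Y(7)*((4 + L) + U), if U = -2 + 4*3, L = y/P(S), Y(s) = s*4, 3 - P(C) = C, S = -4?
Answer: 11452/29 ≈ 394.90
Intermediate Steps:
P(C) = 3 - C
Y(s) = 4*s
y = 21/29 (y = 21*(1/29) = 21/29 ≈ 0.72414)
L = 3/29 (L = 21/(29*(3 - 1*(-4))) = 21/(29*(3 + 4)) = (21/29)/7 = (21/29)*(⅐) = 3/29 ≈ 0.10345)
U = 10 (U = -2 + 12 = 10)
Y(7)*((4 + L) + U) = (4*7)*((4 + 3/29) + 10) = 28*(119/29 + 10) = 28*(409/29) = 11452/29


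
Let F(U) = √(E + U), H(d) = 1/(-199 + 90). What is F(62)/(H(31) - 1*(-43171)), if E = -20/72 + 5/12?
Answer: 109*√2237/28233828 ≈ 0.00018260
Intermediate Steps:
H(d) = -1/109 (H(d) = 1/(-109) = -1/109)
E = 5/36 (E = -20*1/72 + 5*(1/12) = -5/18 + 5/12 = 5/36 ≈ 0.13889)
F(U) = √(5/36 + U)
F(62)/(H(31) - 1*(-43171)) = (√(5 + 36*62)/6)/(-1/109 - 1*(-43171)) = (√(5 + 2232)/6)/(-1/109 + 43171) = (√2237/6)/(4705638/109) = (√2237/6)*(109/4705638) = 109*√2237/28233828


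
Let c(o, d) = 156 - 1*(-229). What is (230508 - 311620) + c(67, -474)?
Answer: -80727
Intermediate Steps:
c(o, d) = 385 (c(o, d) = 156 + 229 = 385)
(230508 - 311620) + c(67, -474) = (230508 - 311620) + 385 = -81112 + 385 = -80727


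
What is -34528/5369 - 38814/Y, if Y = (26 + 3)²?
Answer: -18263878/347333 ≈ -52.583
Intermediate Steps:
Y = 841 (Y = 29² = 841)
-34528/5369 - 38814/Y = -34528/5369 - 38814/841 = -34528*1/5369 - 38814*1/841 = -2656/413 - 38814/841 = -18263878/347333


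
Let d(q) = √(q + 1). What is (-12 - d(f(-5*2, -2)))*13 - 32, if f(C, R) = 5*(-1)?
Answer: -188 - 26*I ≈ -188.0 - 26.0*I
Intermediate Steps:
f(C, R) = -5
d(q) = √(1 + q)
(-12 - d(f(-5*2, -2)))*13 - 32 = (-12 - √(1 - 5))*13 - 32 = (-12 - √(-4))*13 - 32 = (-12 - 2*I)*13 - 32 = (-156 - 26*I) - 32 = -188 - 26*I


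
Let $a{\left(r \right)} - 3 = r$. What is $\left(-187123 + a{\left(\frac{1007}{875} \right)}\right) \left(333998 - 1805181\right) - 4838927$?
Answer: $\frac{34410153863942}{125} \approx 2.7528 \cdot 10^{11}$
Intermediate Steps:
$a{\left(r \right)} = 3 + r$
$\left(-187123 + a{\left(\frac{1007}{875} \right)}\right) \left(333998 - 1805181\right) - 4838927 = \left(-187123 + \left(3 + \frac{1007}{875}\right)\right) \left(333998 - 1805181\right) - 4838927 = \left(-187123 + \left(3 + 1007 \cdot \frac{1}{875}\right)\right) \left(-1471183\right) - 4838927 = \left(-187123 + \left(3 + \frac{1007}{875}\right)\right) \left(-1471183\right) - 4838927 = \left(-187123 + \frac{3632}{875}\right) \left(-1471183\right) - 4838927 = \left(- \frac{163728993}{875}\right) \left(-1471183\right) - 4838927 = \frac{34410758729817}{125} - 4838927 = \frac{34410153863942}{125}$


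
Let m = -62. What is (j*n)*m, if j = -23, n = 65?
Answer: 92690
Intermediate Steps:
(j*n)*m = -23*65*(-62) = -1495*(-62) = 92690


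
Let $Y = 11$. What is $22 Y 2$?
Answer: $484$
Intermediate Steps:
$22 Y 2 = 22 \cdot 11 \cdot 2 = 242 \cdot 2 = 484$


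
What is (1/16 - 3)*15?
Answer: -705/16 ≈ -44.063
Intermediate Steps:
(1/16 - 3)*15 = -47/16*15 = -705/16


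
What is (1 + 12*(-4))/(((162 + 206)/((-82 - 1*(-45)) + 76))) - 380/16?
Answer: -10573/368 ≈ -28.731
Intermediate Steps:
(1 + 12*(-4))/(((162 + 206)/((-82 - 1*(-45)) + 76))) - 380/16 = (1 - 48)/((368/((-82 + 45) + 76))) - 380*1/16 = -47/(368/(-37 + 76)) - 95/4 = -47/(368/39) - 95/4 = -47/(368*(1/39)) - 95/4 = -47/368/39 - 95/4 = -47*39/368 - 95/4 = -1833/368 - 95/4 = -10573/368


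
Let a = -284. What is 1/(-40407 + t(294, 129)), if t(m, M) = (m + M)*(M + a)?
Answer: -1/105972 ≈ -9.4365e-6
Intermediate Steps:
t(m, M) = (-284 + M)*(M + m) (t(m, M) = (m + M)*(M - 284) = (M + m)*(-284 + M) = (-284 + M)*(M + m))
1/(-40407 + t(294, 129)) = 1/(-40407 + (129² - 284*129 - 284*294 + 129*294)) = 1/(-40407 + (16641 - 36636 - 83496 + 37926)) = 1/(-40407 - 65565) = 1/(-105972) = -1/105972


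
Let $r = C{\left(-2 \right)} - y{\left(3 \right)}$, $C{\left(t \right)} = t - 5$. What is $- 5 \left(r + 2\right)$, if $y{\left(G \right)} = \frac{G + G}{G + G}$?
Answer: $30$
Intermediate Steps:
$y{\left(G \right)} = 1$ ($y{\left(G \right)} = \frac{2 G}{2 G} = 2 G \frac{1}{2 G} = 1$)
$C{\left(t \right)} = -5 + t$ ($C{\left(t \right)} = t - 5 = -5 + t$)
$r = -8$ ($r = \left(-5 - 2\right) - 1 = -7 - 1 = -8$)
$- 5 \left(r + 2\right) = - 5 \left(-8 + 2\right) = \left(-5\right) \left(-6\right) = 30$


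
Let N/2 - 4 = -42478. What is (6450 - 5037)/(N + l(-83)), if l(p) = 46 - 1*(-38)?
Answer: -471/28288 ≈ -0.016650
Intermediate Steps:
N = -84948 (N = 8 + 2*(-42478) = 8 - 84956 = -84948)
l(p) = 84 (l(p) = 46 + 38 = 84)
(6450 - 5037)/(N + l(-83)) = (6450 - 5037)/(-84948 + 84) = 1413/(-84864) = 1413*(-1/84864) = -471/28288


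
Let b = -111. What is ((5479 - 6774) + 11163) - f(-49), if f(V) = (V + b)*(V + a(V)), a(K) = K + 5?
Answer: -5012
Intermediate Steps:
a(K) = 5 + K
f(V) = (-111 + V)*(5 + 2*V) (f(V) = (V - 111)*(V + (5 + V)) = (-111 + V)*(5 + 2*V))
((5479 - 6774) + 11163) - f(-49) = ((5479 - 6774) + 11163) - (-555 - 217*(-49) + 2*(-49)**2) = (-1295 + 11163) - (-555 + 10633 + 2*2401) = 9868 - (-555 + 10633 + 4802) = 9868 - 1*14880 = 9868 - 14880 = -5012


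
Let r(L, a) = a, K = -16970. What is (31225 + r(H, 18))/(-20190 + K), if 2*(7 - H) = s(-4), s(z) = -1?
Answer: -31243/37160 ≈ -0.84077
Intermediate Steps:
H = 15/2 (H = 7 - ½*(-1) = 7 + ½ = 15/2 ≈ 7.5000)
(31225 + r(H, 18))/(-20190 + K) = (31225 + 18)/(-20190 - 16970) = 31243/(-37160) = 31243*(-1/37160) = -31243/37160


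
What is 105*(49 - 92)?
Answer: -4515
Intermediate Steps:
105*(49 - 92) = 105*(-43) = -4515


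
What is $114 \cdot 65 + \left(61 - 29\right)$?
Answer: $7442$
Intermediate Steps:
$114 \cdot 65 + \left(61 - 29\right) = 7410 + 32 = 7442$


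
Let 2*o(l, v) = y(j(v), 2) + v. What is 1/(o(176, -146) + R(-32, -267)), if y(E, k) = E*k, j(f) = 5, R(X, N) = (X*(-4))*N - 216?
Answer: -1/34460 ≈ -2.9019e-5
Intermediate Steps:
R(X, N) = -216 - 4*N*X (R(X, N) = (-4*X)*N - 216 = -4*N*X - 216 = -216 - 4*N*X)
o(l, v) = 5 + v/2 (o(l, v) = (5*2 + v)/2 = (10 + v)/2 = 5 + v/2)
1/(o(176, -146) + R(-32, -267)) = 1/((5 + (½)*(-146)) + (-216 - 4*(-267)*(-32))) = 1/((5 - 73) + (-216 - 34176)) = 1/(-68 - 34392) = 1/(-34460) = -1/34460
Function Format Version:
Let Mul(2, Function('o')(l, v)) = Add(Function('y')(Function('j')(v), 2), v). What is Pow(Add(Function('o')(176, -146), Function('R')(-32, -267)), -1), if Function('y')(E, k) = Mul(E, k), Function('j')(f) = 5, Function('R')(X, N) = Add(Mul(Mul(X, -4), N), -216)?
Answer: Rational(-1, 34460) ≈ -2.9019e-5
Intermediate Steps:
Function('R')(X, N) = Add(-216, Mul(-4, N, X)) (Function('R')(X, N) = Add(Mul(Mul(-4, X), N), -216) = Add(Mul(-4, N, X), -216) = Add(-216, Mul(-4, N, X)))
Function('o')(l, v) = Add(5, Mul(Rational(1, 2), v)) (Function('o')(l, v) = Mul(Rational(1, 2), Add(Mul(5, 2), v)) = Mul(Rational(1, 2), Add(10, v)) = Add(5, Mul(Rational(1, 2), v)))
Pow(Add(Function('o')(176, -146), Function('R')(-32, -267)), -1) = Pow(Add(Add(5, Mul(Rational(1, 2), -146)), Add(-216, Mul(-4, -267, -32))), -1) = Pow(Add(Add(5, -73), Add(-216, -34176)), -1) = Pow(Add(-68, -34392), -1) = Pow(-34460, -1) = Rational(-1, 34460)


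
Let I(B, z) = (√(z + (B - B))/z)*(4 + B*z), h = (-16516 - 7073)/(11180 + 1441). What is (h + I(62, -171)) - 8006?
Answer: -33689105/4207 + 10598*I*√19/57 ≈ -8007.9 + 810.45*I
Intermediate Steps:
h = -7863/4207 (h = -23589/12621 = -23589*1/12621 = -7863/4207 ≈ -1.8690)
I(B, z) = (4 + B*z)/√z (I(B, z) = (√(z + 0)/z)*(4 + B*z) = (√z/z)*(4 + B*z) = (4 + B*z)/√z)
(h + I(62, -171)) - 8006 = (-7863/4207 + (4 + 62*(-171))/√(-171)) - 8006 = (-7863/4207 + (-I*√19/57)*(4 - 10602)) - 8006 = (-7863/4207 - I*√19/57*(-10598)) - 8006 = (-7863/4207 + 10598*I*√19/57) - 8006 = -33689105/4207 + 10598*I*√19/57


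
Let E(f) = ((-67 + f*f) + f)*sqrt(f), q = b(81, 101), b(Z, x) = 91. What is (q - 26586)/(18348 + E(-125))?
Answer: -44193660/2737166839 + 185862425*I*sqrt(5)/2737166839 ≈ -0.016146 + 0.15184*I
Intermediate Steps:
q = 91
E(f) = sqrt(f)*(-67 + f + f**2) (E(f) = ((-67 + f**2) + f)*sqrt(f) = (-67 + f + f**2)*sqrt(f) = sqrt(f)*(-67 + f + f**2))
(q - 26586)/(18348 + E(-125)) = (91 - 26586)/(18348 + sqrt(-125)*(-67 - 125 + (-125)**2)) = -26495/(18348 + (5*I*sqrt(5))*(-67 - 125 + 15625)) = -26495/(18348 + (5*I*sqrt(5))*15433) = -26495/(18348 + 77165*I*sqrt(5))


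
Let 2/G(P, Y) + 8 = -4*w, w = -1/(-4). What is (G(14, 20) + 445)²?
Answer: 16024009/81 ≈ 1.9783e+5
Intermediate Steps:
w = ¼ (w = -1*(-¼) = ¼ ≈ 0.25000)
G(P, Y) = -2/9 (G(P, Y) = 2/(-8 - 4*¼) = 2/(-8 - 1) = 2/(-9) = 2*(-⅑) = -2/9)
(G(14, 20) + 445)² = (-2/9 + 445)² = (4003/9)² = 16024009/81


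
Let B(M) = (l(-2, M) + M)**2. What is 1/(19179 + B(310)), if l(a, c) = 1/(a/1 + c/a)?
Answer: 24649/2841414732 ≈ 8.6749e-6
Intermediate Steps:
l(a, c) = 1/(a + c/a) (l(a, c) = 1/(a*1 + c/a) = 1/(a + c/a))
B(M) = (M - 2/(4 + M))**2 (B(M) = (-2/(M + (-2)**2) + M)**2 = (-2/(M + 4) + M)**2 = (-2/(4 + M) + M)**2 = (M - 2/(4 + M))**2)
1/(19179 + B(310)) = 1/(19179 + (-2 + 310*(4 + 310))**2/(4 + 310)**2) = 1/(19179 + (-2 + 310*314)**2/314**2) = 1/(19179 + (-2 + 97340)**2*(1/98596)) = 1/(19179 + 97338**2*(1/98596)) = 1/(19179 + 9474686244*(1/98596)) = 1/(19179 + 2368671561/24649) = 1/(2841414732/24649) = 24649/2841414732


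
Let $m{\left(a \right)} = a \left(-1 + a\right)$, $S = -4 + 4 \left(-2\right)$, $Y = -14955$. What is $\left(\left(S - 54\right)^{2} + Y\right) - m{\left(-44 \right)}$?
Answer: $-12579$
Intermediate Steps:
$S = -12$ ($S = -4 - 8 = -12$)
$\left(\left(S - 54\right)^{2} + Y\right) - m{\left(-44 \right)} = \left(\left(-12 - 54\right)^{2} - 14955\right) - - 44 \left(-1 - 44\right) = \left(\left(-66\right)^{2} - 14955\right) - \left(-44\right) \left(-45\right) = \left(4356 - 14955\right) - 1980 = -10599 - 1980 = -12579$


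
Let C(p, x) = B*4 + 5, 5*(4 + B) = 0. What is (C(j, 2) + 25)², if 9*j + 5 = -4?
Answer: 196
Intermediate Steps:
j = -1 (j = -5/9 + (⅑)*(-4) = -5/9 - 4/9 = -1)
B = -4 (B = -4 + (⅕)*0 = -4 + 0 = -4)
C(p, x) = -11 (C(p, x) = -4*4 + 5 = -16 + 5 = -11)
(C(j, 2) + 25)² = (-11 + 25)² = 14² = 196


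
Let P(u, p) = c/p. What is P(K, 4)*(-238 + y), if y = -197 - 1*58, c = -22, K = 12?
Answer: 5423/2 ≈ 2711.5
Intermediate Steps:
P(u, p) = -22/p
y = -255 (y = -197 - 58 = -255)
P(K, 4)*(-238 + y) = (-22/4)*(-238 - 255) = -22*1/4*(-493) = -11/2*(-493) = 5423/2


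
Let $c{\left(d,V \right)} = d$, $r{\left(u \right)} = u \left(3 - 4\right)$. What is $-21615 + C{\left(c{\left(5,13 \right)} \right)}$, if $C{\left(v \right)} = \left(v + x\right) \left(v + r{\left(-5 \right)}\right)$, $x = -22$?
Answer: $-21785$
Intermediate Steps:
$r{\left(u \right)} = - u$ ($r{\left(u \right)} = u \left(-1\right) = - u$)
$C{\left(v \right)} = \left(-22 + v\right) \left(5 + v\right)$ ($C{\left(v \right)} = \left(v - 22\right) \left(v - -5\right) = \left(-22 + v\right) \left(v + 5\right) = \left(-22 + v\right) \left(5 + v\right)$)
$-21615 + C{\left(c{\left(5,13 \right)} \right)} = -21615 - \left(195 - 25\right) = -21615 - 170 = -21785$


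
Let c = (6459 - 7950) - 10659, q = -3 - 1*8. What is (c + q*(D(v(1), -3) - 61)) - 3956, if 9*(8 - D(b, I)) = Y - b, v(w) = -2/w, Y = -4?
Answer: -139729/9 ≈ -15525.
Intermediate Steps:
q = -11 (q = -3 - 8 = -11)
D(b, I) = 76/9 + b/9 (D(b, I) = 8 - (-4 - b)/9 = 8 + (4/9 + b/9) = 76/9 + b/9)
c = -12150 (c = -1491 - 10659 = -12150)
(c + q*(D(v(1), -3) - 61)) - 3956 = (-12150 - 11*((76/9 + (-2/1)/9) - 61)) - 3956 = (-12150 - 11*((76/9 + (-2*1)/9) - 61)) - 3956 = (-12150 - 11*((76/9 + (⅑)*(-2)) - 61)) - 3956 = (-12150 - 11*((76/9 - 2/9) - 61)) - 3956 = (-12150 - 11*(74/9 - 61)) - 3956 = (-12150 - 11*(-475/9)) - 3956 = (-12150 + 5225/9) - 3956 = -104125/9 - 3956 = -139729/9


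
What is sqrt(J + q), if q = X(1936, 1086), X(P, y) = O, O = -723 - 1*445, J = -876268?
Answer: 2*I*sqrt(219359) ≈ 936.72*I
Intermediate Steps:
O = -1168 (O = -723 - 445 = -1168)
X(P, y) = -1168
q = -1168
sqrt(J + q) = sqrt(-876268 - 1168) = sqrt(-877436) = 2*I*sqrt(219359)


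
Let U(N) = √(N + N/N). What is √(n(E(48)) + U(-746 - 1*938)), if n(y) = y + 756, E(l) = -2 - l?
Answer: √(706 + 3*I*√187) ≈ 26.582 + 0.77166*I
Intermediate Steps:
U(N) = √(1 + N) (U(N) = √(N + 1) = √(1 + N))
n(y) = 756 + y
√(n(E(48)) + U(-746 - 1*938)) = √((756 + (-2 - 1*48)) + √(1 + (-746 - 1*938))) = √((756 + (-2 - 48)) + √(1 + (-746 - 938))) = √((756 - 50) + √(1 - 1684)) = √(706 + √(-1683)) = √(706 + 3*I*√187)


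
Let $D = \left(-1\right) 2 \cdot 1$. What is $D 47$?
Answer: $-94$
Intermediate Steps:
$D = -2$ ($D = \left(-2\right) 1 = -2$)
$D 47 = \left(-2\right) 47 = -94$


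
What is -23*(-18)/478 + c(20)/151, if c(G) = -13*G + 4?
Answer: -29927/36089 ≈ -0.82926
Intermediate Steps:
c(G) = 4 - 13*G
-23*(-18)/478 + c(20)/151 = -23*(-18)/478 + (4 - 13*20)/151 = 414*(1/478) + (4 - 260)*(1/151) = 207/239 - 256*1/151 = 207/239 - 256/151 = -29927/36089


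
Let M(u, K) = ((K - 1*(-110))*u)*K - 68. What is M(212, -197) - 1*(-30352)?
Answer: 3663752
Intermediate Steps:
M(u, K) = -68 + K*u*(110 + K) (M(u, K) = ((K + 110)*u)*K - 68 = ((110 + K)*u)*K - 68 = (u*(110 + K))*K - 68 = K*u*(110 + K) - 68 = -68 + K*u*(110 + K))
M(212, -197) - 1*(-30352) = (-68 + 212*(-197)**2 + 110*(-197)*212) - 1*(-30352) = (-68 + 212*38809 - 4594040) + 30352 = (-68 + 8227508 - 4594040) + 30352 = 3633400 + 30352 = 3663752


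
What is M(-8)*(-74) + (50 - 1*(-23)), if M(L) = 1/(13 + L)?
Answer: 291/5 ≈ 58.200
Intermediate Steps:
M(-8)*(-74) + (50 - 1*(-23)) = -74/(13 - 8) + (50 - 1*(-23)) = -74/5 + (50 + 23) = (1/5)*(-74) + 73 = -74/5 + 73 = 291/5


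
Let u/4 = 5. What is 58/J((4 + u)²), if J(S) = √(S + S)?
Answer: 29*√2/24 ≈ 1.7088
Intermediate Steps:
u = 20 (u = 4*5 = 20)
J(S) = √2*√S (J(S) = √(2*S) = √2*√S)
58/J((4 + u)²) = 58/((√2*√((4 + 20)²))) = 58/((√2*√(24²))) = 58/((√2*√576)) = 58/((√2*24)) = 58/((24*√2)) = 58*(√2/48) = 29*√2/24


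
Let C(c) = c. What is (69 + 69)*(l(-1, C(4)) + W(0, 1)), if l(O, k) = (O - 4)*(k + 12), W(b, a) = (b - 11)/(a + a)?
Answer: -11799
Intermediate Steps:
W(b, a) = (-11 + b)/(2*a) (W(b, a) = (-11 + b)/((2*a)) = (-11 + b)*(1/(2*a)) = (-11 + b)/(2*a))
l(O, k) = (-4 + O)*(12 + k)
(69 + 69)*(l(-1, C(4)) + W(0, 1)) = (69 + 69)*((-48 - 4*4 + 12*(-1) - 1*4) + (1/2)*(-11 + 0)/1) = 138*((-48 - 16 - 12 - 4) + (1/2)*1*(-11)) = 138*(-80 - 11/2) = 138*(-171/2) = -11799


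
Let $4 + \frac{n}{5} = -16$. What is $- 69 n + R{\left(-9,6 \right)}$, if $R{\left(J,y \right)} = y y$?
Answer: $6936$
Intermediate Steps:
$R{\left(J,y \right)} = y^{2}$
$n = -100$ ($n = -20 + 5 \left(-16\right) = -20 - 80 = -100$)
$- 69 n + R{\left(-9,6 \right)} = \left(-69\right) \left(-100\right) + 6^{2} = 6900 + 36 = 6936$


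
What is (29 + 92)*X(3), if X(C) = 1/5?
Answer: 121/5 ≈ 24.200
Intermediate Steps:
X(C) = 1/5
(29 + 92)*X(3) = (29 + 92)*(1/5) = 121*(1/5) = 121/5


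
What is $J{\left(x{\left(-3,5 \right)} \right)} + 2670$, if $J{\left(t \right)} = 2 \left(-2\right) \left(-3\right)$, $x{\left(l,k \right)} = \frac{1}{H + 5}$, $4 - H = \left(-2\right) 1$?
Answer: $2682$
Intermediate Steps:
$H = 6$ ($H = 4 - \left(-2\right) 1 = 4 - -2 = 4 + 2 = 6$)
$x{\left(l,k \right)} = \frac{1}{11}$ ($x{\left(l,k \right)} = \frac{1}{6 + 5} = \frac{1}{11}$)
$J{\left(t \right)} = 12$ ($J{\left(t \right)} = \left(-4\right) \left(-3\right) = 12$)
$J{\left(x{\left(-3,5 \right)} \right)} + 2670 = 12 + 2670 = 2682$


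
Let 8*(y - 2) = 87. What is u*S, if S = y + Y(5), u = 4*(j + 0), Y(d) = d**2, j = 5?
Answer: 1515/2 ≈ 757.50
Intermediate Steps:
y = 103/8 (y = 2 + (1/8)*87 = 2 + 87/8 = 103/8 ≈ 12.875)
u = 20 (u = 4*(5 + 0) = 4*5 = 20)
S = 303/8 (S = 103/8 + 5**2 = 103/8 + 25 = 303/8 ≈ 37.875)
u*S = 20*(303/8) = 1515/2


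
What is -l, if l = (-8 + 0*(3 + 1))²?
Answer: -64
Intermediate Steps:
l = 64 (l = (-8 + 0*4)² = (-8 + 0)² = (-8)² = 64)
-l = -1*64 = -64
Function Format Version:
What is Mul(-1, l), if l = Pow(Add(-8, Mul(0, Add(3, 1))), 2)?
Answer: -64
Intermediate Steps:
l = 64 (l = Pow(Add(-8, Mul(0, 4)), 2) = Pow(Add(-8, 0), 2) = Pow(-8, 2) = 64)
Mul(-1, l) = Mul(-1, 64) = -64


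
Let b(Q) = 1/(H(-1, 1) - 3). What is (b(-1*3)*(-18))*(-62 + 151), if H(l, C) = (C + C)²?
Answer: -1602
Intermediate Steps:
H(l, C) = 4*C² (H(l, C) = (2*C)² = 4*C²)
b(Q) = 1 (b(Q) = 1/(4*1² - 3) = 1/(4*1 - 3) = 1/(4 - 3) = 1/1 = 1)
(b(-1*3)*(-18))*(-62 + 151) = (1*(-18))*(-62 + 151) = -18*89 = -1602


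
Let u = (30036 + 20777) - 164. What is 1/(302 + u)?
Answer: 1/50951 ≈ 1.9627e-5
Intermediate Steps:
u = 50649 (u = 50813 - 164 = 50649)
1/(302 + u) = 1/(302 + 50649) = 1/50951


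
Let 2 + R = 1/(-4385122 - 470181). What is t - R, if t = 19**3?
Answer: 33312233884/4855303 ≈ 6861.0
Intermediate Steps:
t = 6859
R = -9710607/4855303 (R = -2 + 1/(-4385122 - 470181) = -2 + 1/(-4855303) = -2 - 1/4855303 = -9710607/4855303 ≈ -2.0000)
t - R = 6859 - 1*(-9710607/4855303) = 6859 + 9710607/4855303 = 33312233884/4855303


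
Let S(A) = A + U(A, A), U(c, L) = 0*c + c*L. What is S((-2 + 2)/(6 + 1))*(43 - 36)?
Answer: 0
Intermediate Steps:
U(c, L) = L*c (U(c, L) = 0 + L*c = L*c)
S(A) = A + A² (S(A) = A + A*A = A + A²)
S((-2 + 2)/(6 + 1))*(43 - 36) = (((-2 + 2)/(6 + 1))*(1 + (-2 + 2)/(6 + 1)))*(43 - 36) = ((0/7)*(1 + 0/7))*7 = ((0*(⅐))*(1 + 0*(⅐)))*7 = (0*(1 + 0))*7 = (0*1)*7 = 0*7 = 0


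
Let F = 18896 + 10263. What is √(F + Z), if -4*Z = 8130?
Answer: √108506/2 ≈ 164.70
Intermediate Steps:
Z = -4065/2 (Z = -¼*8130 = -4065/2 ≈ -2032.5)
F = 29159
√(F + Z) = √(29159 - 4065/2) = √(54253/2) = √108506/2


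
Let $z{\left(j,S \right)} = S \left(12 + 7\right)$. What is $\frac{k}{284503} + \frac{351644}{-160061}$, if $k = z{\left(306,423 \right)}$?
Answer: $- \frac{98757362675}{45537834683} \approx -2.1687$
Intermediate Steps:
$z{\left(j,S \right)} = 19 S$ ($z{\left(j,S \right)} = S 19 = 19 S$)
$k = 8037$ ($k = 19 \cdot 423 = 8037$)
$\frac{k}{284503} + \frac{351644}{-160061} = \frac{8037}{284503} + \frac{351644}{-160061} = 8037 \cdot \frac{1}{284503} + 351644 \left(- \frac{1}{160061}\right) = \frac{8037}{284503} - \frac{351644}{160061} = - \frac{98757362675}{45537834683}$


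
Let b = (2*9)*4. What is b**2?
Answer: 5184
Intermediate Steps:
b = 72 (b = 18*4 = 72)
b**2 = 72**2 = 5184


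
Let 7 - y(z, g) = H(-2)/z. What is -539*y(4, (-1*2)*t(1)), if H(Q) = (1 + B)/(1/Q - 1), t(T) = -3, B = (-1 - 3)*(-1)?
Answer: -25333/6 ≈ -4222.2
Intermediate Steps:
B = 4 (B = -4*(-1) = 4)
H(Q) = 5/(-1 + 1/Q) (H(Q) = (1 + 4)/(1/Q - 1) = 5/(-1 + 1/Q))
y(z, g) = 7 + 10/(3*z) (y(z, g) = 7 - (-5*(-2)/(-1 - 2))/z = 7 - (-5*(-2)/(-3))/z = 7 - (-5*(-2)*(-⅓))/z = 7 - (-10)/(3*z) = 7 + 10/(3*z))
-539*y(4, (-1*2)*t(1)) = -539*(7 + (10/3)/4) = -539*(7 + (10/3)*(¼)) = -539*(7 + ⅚) = -539*47/6 = -25333/6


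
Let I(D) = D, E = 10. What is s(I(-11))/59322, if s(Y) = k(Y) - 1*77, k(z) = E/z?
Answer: -857/652542 ≈ -0.0013133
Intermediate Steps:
k(z) = 10/z
s(Y) = -77 + 10/Y (s(Y) = 10/Y - 1*77 = 10/Y - 77 = -77 + 10/Y)
s(I(-11))/59322 = (-77 + 10/(-11))/59322 = (-77 + 10*(-1/11))*(1/59322) = (-77 - 10/11)*(1/59322) = -857/11*1/59322 = -857/652542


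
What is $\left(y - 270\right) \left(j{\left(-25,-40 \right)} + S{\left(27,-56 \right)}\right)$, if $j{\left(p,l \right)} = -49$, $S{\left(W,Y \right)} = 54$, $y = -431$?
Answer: $-3505$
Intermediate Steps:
$\left(y - 270\right) \left(j{\left(-25,-40 \right)} + S{\left(27,-56 \right)}\right) = \left(-431 - 270\right) \left(-49 + 54\right) = \left(-701\right) 5 = -3505$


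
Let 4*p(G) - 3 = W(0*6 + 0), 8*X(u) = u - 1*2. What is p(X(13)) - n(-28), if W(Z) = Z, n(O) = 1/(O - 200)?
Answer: 43/57 ≈ 0.75439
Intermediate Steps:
X(u) = -¼ + u/8 (X(u) = (u - 1*2)/8 = (u - 2)/8 = (-2 + u)/8 = -¼ + u/8)
n(O) = 1/(-200 + O)
p(G) = ¾ (p(G) = ¾ + (0*6 + 0)/4 = ¾ + (0 + 0)/4 = ¾ + (¼)*0 = ¾ + 0 = ¾)
p(X(13)) - n(-28) = ¾ - 1/(-200 - 28) = ¾ - 1/(-228) = ¾ - 1*(-1/228) = ¾ + 1/228 = 43/57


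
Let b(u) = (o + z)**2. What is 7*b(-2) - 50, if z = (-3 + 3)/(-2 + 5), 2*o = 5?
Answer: -25/4 ≈ -6.2500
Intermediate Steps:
o = 5/2 (o = (1/2)*5 = 5/2 ≈ 2.5000)
z = 0 (z = 0/3 = 0*(1/3) = 0)
b(u) = 25/4 (b(u) = (5/2 + 0)**2 = (5/2)**2 = 25/4)
7*b(-2) - 50 = 7*(25/4) - 50 = 175/4 - 50 = -25/4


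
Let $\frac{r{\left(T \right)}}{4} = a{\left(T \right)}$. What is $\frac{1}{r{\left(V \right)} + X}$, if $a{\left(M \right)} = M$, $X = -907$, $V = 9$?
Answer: $- \frac{1}{871} \approx -0.0011481$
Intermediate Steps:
$r{\left(T \right)} = 4 T$
$\frac{1}{r{\left(V \right)} + X} = \frac{1}{4 \cdot 9 - 907} = \frac{1}{36 - 907} = \frac{1}{-871} = - \frac{1}{871}$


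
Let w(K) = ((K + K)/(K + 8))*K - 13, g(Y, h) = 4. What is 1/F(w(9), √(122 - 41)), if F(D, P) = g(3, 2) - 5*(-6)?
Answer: 1/34 ≈ 0.029412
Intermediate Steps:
w(K) = -13 + 2*K²/(8 + K) (w(K) = ((2*K)/(8 + K))*K - 13 = (2*K/(8 + K))*K - 13 = 2*K²/(8 + K) - 13 = -13 + 2*K²/(8 + K))
F(D, P) = 34 (F(D, P) = 4 - 5*(-6) = 4 + 30 = 34)
1/F(w(9), √(122 - 41)) = 1/34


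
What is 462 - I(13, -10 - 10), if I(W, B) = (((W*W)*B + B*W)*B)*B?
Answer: 1456462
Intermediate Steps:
I(W, B) = B**2*(B*W + B*W**2) (I(W, B) = ((W**2*B + B*W)*B)*B = ((B*W**2 + B*W)*B)*B = ((B*W + B*W**2)*B)*B = (B*(B*W + B*W**2))*B = B**2*(B*W + B*W**2))
462 - I(13, -10 - 10) = 462 - 13*(-10 - 10)**3*(1 + 13) = 462 - 13*(-20)**3*14 = 462 - 13*(-8000)*14 = 462 - 1*(-1456000) = 462 + 1456000 = 1456462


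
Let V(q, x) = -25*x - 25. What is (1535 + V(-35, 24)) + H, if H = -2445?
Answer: -1535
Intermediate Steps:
V(q, x) = -25 - 25*x
(1535 + V(-35, 24)) + H = (1535 + (-25 - 25*24)) - 2445 = (1535 + (-25 - 600)) - 2445 = (1535 - 625) - 2445 = 910 - 2445 = -1535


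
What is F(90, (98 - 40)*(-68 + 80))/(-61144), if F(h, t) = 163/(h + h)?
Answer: -163/11005920 ≈ -1.4810e-5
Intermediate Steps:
F(h, t) = 163/(2*h) (F(h, t) = 163/((2*h)) = 163*(1/(2*h)) = 163/(2*h))
F(90, (98 - 40)*(-68 + 80))/(-61144) = ((163/2)/90)/(-61144) = ((163/2)*(1/90))*(-1/61144) = (163/180)*(-1/61144) = -163/11005920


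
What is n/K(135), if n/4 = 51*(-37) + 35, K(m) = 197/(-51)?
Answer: 377808/197 ≈ 1917.8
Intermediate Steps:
K(m) = -197/51 (K(m) = 197*(-1/51) = -197/51)
n = -7408 (n = 4*(51*(-37) + 35) = 4*(-1887 + 35) = 4*(-1852) = -7408)
n/K(135) = -7408/(-197/51) = -7408*(-51/197) = 377808/197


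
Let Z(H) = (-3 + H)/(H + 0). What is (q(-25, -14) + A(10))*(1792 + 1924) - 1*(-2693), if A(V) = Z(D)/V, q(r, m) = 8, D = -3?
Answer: 165821/5 ≈ 33164.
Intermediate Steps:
Z(H) = (-3 + H)/H
A(V) = 2/V (A(V) = ((-3 - 3)/(-3))/V = (-⅓*(-6))/V = 2/V)
(q(-25, -14) + A(10))*(1792 + 1924) - 1*(-2693) = (8 + 2/10)*(1792 + 1924) - 1*(-2693) = (8 + 2*(⅒))*3716 + 2693 = (8 + ⅕)*3716 + 2693 = (41/5)*3716 + 2693 = 152356/5 + 2693 = 165821/5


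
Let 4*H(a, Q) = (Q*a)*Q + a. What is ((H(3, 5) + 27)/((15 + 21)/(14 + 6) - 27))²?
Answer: 24025/7056 ≈ 3.4049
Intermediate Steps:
H(a, Q) = a/4 + a*Q²/4 (H(a, Q) = ((Q*a)*Q + a)/4 = (a*Q² + a)/4 = (a + a*Q²)/4 = a/4 + a*Q²/4)
((H(3, 5) + 27)/((15 + 21)/(14 + 6) - 27))² = (((¼)*3*(1 + 5²) + 27)/((15 + 21)/(14 + 6) - 27))² = (((¼)*3*(1 + 25) + 27)/(36/20 - 27))² = (((¼)*3*26 + 27)/(36*(1/20) - 27))² = ((39/2 + 27)/(9/5 - 27))² = (93/(2*(-126/5)))² = ((93/2)*(-5/126))² = (-155/84)² = 24025/7056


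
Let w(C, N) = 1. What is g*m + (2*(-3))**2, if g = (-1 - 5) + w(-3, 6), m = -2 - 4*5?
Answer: 146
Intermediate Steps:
m = -22 (m = -2 - 20 = -22)
g = -5 (g = (-1 - 5) + 1 = -6 + 1 = -5)
g*m + (2*(-3))**2 = -5*(-22) + (2*(-3))**2 = 110 + (-6)**2 = 110 + 36 = 146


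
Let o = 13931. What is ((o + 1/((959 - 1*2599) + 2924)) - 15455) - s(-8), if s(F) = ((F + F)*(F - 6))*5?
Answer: -3394895/1284 ≈ -2644.0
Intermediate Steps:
s(F) = 10*F*(-6 + F) (s(F) = ((2*F)*(-6 + F))*5 = (2*F*(-6 + F))*5 = 10*F*(-6 + F))
((o + 1/((959 - 1*2599) + 2924)) - 15455) - s(-8) = ((13931 + 1/((959 - 1*2599) + 2924)) - 15455) - 10*(-8)*(-6 - 8) = ((13931 + 1/((959 - 2599) + 2924)) - 15455) - 10*(-8)*(-14) = ((13931 + 1/(-1640 + 2924)) - 15455) - 1*1120 = ((13931 + 1/1284) - 15455) - 1120 = (17887405/1284 - 15455) - 1120 = -1956815/1284 - 1120 = -3394895/1284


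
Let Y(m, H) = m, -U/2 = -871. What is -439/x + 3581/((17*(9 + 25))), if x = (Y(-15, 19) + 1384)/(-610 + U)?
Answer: -282333555/791282 ≈ -356.81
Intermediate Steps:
U = 1742 (U = -2*(-871) = 1742)
x = 1369/1132 (x = (-15 + 1384)/(-610 + 1742) = 1369/1132 ≈ 1.2094)
-439/x + 3581/((17*(9 + 25))) = -439/1369/1132 + 3581/((17*(9 + 25))) = -439*1132/1369 + 3581/((17*34)) = -496948/1369 + 3581/578 = -282333555/791282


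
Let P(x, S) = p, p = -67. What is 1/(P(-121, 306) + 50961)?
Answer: 1/50894 ≈ 1.9649e-5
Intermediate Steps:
P(x, S) = -67
1/(P(-121, 306) + 50961) = 1/(-67 + 50961) = 1/50894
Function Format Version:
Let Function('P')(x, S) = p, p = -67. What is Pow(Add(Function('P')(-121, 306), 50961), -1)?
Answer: Rational(1, 50894) ≈ 1.9649e-5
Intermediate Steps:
Function('P')(x, S) = -67
Pow(Add(Function('P')(-121, 306), 50961), -1) = Pow(Add(-67, 50961), -1) = Pow(50894, -1) = Rational(1, 50894)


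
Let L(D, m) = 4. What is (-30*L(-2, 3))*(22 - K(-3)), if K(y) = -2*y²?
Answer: -4800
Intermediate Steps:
(-30*L(-2, 3))*(22 - K(-3)) = (-30*4)*(22 - (-2)*(-3)²) = -120*(22 - (-2)*9) = -120*(22 - 1*(-18)) = -120*(22 + 18) = -120*40 = -4800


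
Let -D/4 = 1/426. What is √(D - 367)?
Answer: I*√16650849/213 ≈ 19.158*I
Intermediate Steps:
D = -2/213 (D = -4/426 = -4*1/426 = -2/213 ≈ -0.0093897)
√(D - 367) = √(-2/213 - 367) = √(-78173/213) = I*√16650849/213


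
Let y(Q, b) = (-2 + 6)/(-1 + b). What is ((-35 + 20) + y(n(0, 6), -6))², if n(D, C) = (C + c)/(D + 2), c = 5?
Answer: 11881/49 ≈ 242.47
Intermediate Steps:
n(D, C) = (5 + C)/(2 + D) (n(D, C) = (C + 5)/(D + 2) = (5 + C)/(2 + D))
y(Q, b) = 4/(-1 + b)
((-35 + 20) + y(n(0, 6), -6))² = ((-35 + 20) + 4/(-1 - 6))² = (-15 + 4/(-7))² = (-15 + 4*(-⅐))² = (-15 - 4/7)² = (-109/7)² = 11881/49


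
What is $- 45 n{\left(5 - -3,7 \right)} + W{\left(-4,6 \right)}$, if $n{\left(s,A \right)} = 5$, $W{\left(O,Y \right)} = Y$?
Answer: $-219$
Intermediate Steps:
$- 45 n{\left(5 - -3,7 \right)} + W{\left(-4,6 \right)} = \left(-45\right) 5 + 6 = -225 + 6 = -219$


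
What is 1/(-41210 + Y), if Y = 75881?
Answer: 1/34671 ≈ 2.8843e-5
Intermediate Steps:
1/(-41210 + Y) = 1/(-41210 + 75881) = 1/34671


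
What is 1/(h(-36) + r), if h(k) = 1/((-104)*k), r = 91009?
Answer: 3744/340737697 ≈ 1.0988e-5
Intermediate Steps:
h(k) = -1/(104*k)
1/(h(-36) + r) = 1/(-1/104/(-36) + 91009) = 1/(-1/104*(-1/36) + 91009) = 1/(1/3744 + 91009) = 1/(340737697/3744) = 3744/340737697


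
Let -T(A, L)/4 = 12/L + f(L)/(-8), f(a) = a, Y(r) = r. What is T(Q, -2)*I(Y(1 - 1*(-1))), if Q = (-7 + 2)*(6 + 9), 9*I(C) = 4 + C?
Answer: 46/3 ≈ 15.333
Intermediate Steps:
I(C) = 4/9 + C/9 (I(C) = (4 + C)/9 = 4/9 + C/9)
Q = -75 (Q = -5*15 = -75)
T(A, L) = L/2 - 48/L (T(A, L) = -4*(12/L + L/(-8)) = -4*(12/L + L*(-1/8)) = -4*(12/L - L/8) = L/2 - 48/L)
T(Q, -2)*I(Y(1 - 1*(-1))) = ((1/2)*(-2) - 48/(-2))*(4/9 + (1 - 1*(-1))/9) = (-1 - 48*(-1/2))*(4/9 + (1 + 1)/9) = (-1 + 24)*(4/9 + (1/9)*2) = 23*(4/9 + 2/9) = 23*(2/3) = 46/3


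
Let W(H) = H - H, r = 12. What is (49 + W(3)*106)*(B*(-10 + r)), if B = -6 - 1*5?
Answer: -1078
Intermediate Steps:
W(H) = 0
B = -11 (B = -6 - 5 = -11)
(49 + W(3)*106)*(B*(-10 + r)) = (49 + 0*106)*(-11*(-10 + 12)) = (49 + 0)*(-11*2) = 49*(-22) = -1078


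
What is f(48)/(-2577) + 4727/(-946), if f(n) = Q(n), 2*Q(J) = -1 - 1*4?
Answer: -6089557/1218921 ≈ -4.9959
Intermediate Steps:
Q(J) = -5/2 (Q(J) = (-1 - 1*4)/2 = (-1 - 4)/2 = (½)*(-5) = -5/2)
f(n) = -5/2
f(48)/(-2577) + 4727/(-946) = -5/2/(-2577) + 4727/(-946) = -5/2*(-1/2577) + 4727*(-1/946) = 5/5154 - 4727/946 = -6089557/1218921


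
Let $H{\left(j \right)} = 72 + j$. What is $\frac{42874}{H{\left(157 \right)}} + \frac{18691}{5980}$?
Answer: $\frac{260666759}{1369420} \approx 190.35$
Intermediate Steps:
$\frac{42874}{H{\left(157 \right)}} + \frac{18691}{5980} = \frac{42874}{72 + 157} + \frac{18691}{5980} = \frac{42874}{229} + 18691 \cdot \frac{1}{5980} = 42874 \cdot \frac{1}{229} + \frac{18691}{5980} = \frac{42874}{229} + \frac{18691}{5980} = \frac{260666759}{1369420}$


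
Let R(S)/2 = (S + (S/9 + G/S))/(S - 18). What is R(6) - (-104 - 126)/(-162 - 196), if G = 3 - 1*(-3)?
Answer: -6187/3222 ≈ -1.9202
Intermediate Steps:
G = 6 (G = 3 + 3 = 6)
R(S) = 2*(6/S + 10*S/9)/(-18 + S) (R(S) = 2*((S + (S/9 + 6/S))/(S - 18)) = 2*((S + (S*(1/9) + 6/S))/(-18 + S)) = 2*((S + (S/9 + 6/S))/(-18 + S)) = 2*((S + (6/S + S/9))/(-18 + S)) = 2*((6/S + 10*S/9)/(-18 + S)) = 2*(6/S + 10*S/9)/(-18 + S))
R(6) - (-104 - 126)/(-162 - 196) = (4/9)*(27 + 5*6**2)/(6*(-18 + 6)) - (-104 - 126)/(-162 - 196) = (4/9)*(1/6)*(27 + 5*36)/(-12) - (-230)/(-358) = (4/9)*(1/6)*(-1/12)*(27 + 180) - (-230)*(-1)/358 = (4/9)*(1/6)*(-1/12)*207 - 1*115/179 = -23/18 - 115/179 = -6187/3222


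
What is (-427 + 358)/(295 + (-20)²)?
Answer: -69/695 ≈ -0.099281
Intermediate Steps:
(-427 + 358)/(295 + (-20)²) = -69/(295 + 400) = -69/695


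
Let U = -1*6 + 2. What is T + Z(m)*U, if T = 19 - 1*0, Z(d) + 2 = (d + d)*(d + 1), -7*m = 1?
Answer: 1371/49 ≈ 27.980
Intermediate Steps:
m = -1/7 (m = -1/7*1 = -1/7 ≈ -0.14286)
Z(d) = -2 + 2*d*(1 + d) (Z(d) = -2 + (d + d)*(d + 1) = -2 + (2*d)*(1 + d) = -2 + 2*d*(1 + d))
U = -4 (U = -6 + 2 = -4)
T = 19 (T = 19 + 0 = 19)
T + Z(m)*U = 19 + (-2 + 2*(-1/7) + 2*(-1/7)**2)*(-4) = 19 + (-2 - 2/7 + 2*(1/49))*(-4) = 19 + (-2 - 2/7 + 2/49)*(-4) = 19 - 110/49*(-4) = 19 + 440/49 = 1371/49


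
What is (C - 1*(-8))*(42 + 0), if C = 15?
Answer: 966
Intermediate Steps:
(C - 1*(-8))*(42 + 0) = (15 - 1*(-8))*(42 + 0) = (15 + 8)*42 = 23*42 = 966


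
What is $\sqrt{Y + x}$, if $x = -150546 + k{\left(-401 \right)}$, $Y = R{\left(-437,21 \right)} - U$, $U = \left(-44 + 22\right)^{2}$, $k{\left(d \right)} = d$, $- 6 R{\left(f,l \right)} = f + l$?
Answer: $\frac{i \sqrt{1362255}}{3} \approx 389.05 i$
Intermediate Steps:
$R{\left(f,l \right)} = - \frac{f}{6} - \frac{l}{6}$ ($R{\left(f,l \right)} = - \frac{f + l}{6} = - \frac{f}{6} - \frac{l}{6}$)
$U = 484$ ($U = \left(-22\right)^{2} = 484$)
$Y = - \frac{1244}{3}$ ($Y = \left(\left(- \frac{1}{6}\right) \left(-437\right) - \frac{7}{2}\right) - 484 = \left(\frac{437}{6} - \frac{7}{2}\right) - 484 = \frac{208}{3} - 484 = - \frac{1244}{3} \approx -414.67$)
$x = -150947$ ($x = -150546 - 401 = -150947$)
$\sqrt{Y + x} = \sqrt{- \frac{1244}{3} - 150947} = \sqrt{- \frac{454085}{3}} = \frac{i \sqrt{1362255}}{3}$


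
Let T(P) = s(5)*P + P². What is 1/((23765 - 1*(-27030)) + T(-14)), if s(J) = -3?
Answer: 1/51033 ≈ 1.9595e-5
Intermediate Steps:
T(P) = P² - 3*P (T(P) = -3*P + P² = P² - 3*P)
1/((23765 - 1*(-27030)) + T(-14)) = 1/((23765 - 1*(-27030)) - 14*(-3 - 14)) = 1/((23765 + 27030) - 14*(-17)) = 1/(50795 + 238) = 1/51033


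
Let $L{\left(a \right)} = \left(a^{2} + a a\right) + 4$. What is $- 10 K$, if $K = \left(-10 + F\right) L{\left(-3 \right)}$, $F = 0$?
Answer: $2200$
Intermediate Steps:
$L{\left(a \right)} = 4 + 2 a^{2}$ ($L{\left(a \right)} = \left(a^{2} + a^{2}\right) + 4 = 2 a^{2} + 4 = 4 + 2 a^{2}$)
$K = -220$ ($K = \left(-10 + 0\right) \left(4 + 2 \left(-3\right)^{2}\right) = - 10 \left(4 + 2 \cdot 9\right) = - 10 \left(4 + 18\right) = \left(-10\right) 22 = -220$)
$- 10 K = \left(-10\right) \left(-220\right) = 2200$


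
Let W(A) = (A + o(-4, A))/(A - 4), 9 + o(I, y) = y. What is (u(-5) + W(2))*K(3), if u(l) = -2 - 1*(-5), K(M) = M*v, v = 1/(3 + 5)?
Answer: 33/16 ≈ 2.0625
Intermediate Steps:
v = 1/8 ≈ 0.12500
o(I, y) = -9 + y
K(M) = M/8 (K(M) = M*(1/8) = M/8)
u(l) = 3 (u(l) = -2 + 5 = 3)
W(A) = (-9 + 2*A)/(-4 + A) (W(A) = (A + (-9 + A))/(A - 4) = (-9 + 2*A)/(-4 + A))
(u(-5) + W(2))*K(3) = (3 + (-9 + 2*2)/(-4 + 2))*((1/8)*3) = (3 + (-9 + 4)/(-2))*(3/8) = (3 - 1/2*(-5))*(3/8) = (3 + 5/2)*(3/8) = (11/2)*(3/8) = 33/16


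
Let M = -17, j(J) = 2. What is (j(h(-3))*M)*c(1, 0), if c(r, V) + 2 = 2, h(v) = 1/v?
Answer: 0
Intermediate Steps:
c(r, V) = 0 (c(r, V) = -2 + 2 = 0)
(j(h(-3))*M)*c(1, 0) = (2*(-17))*0 = -34*0 = 0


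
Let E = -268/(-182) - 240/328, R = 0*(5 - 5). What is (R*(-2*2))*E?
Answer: 0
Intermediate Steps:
R = 0 (R = 0*0 = 0)
E = 2764/3731 (E = -268*(-1/182) - 240*1/328 = 134/91 - 30/41 = 2764/3731 ≈ 0.74082)
(R*(-2*2))*E = (0*(-2*2))*(2764/3731) = (0*(-4))*(2764/3731) = 0*(2764/3731) = 0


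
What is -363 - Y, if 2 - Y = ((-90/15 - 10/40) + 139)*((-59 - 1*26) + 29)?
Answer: -7799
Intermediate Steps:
Y = 7436 (Y = 2 - ((-90/15 - 10/40) + 139)*((-59 - 1*26) + 29) = 2 - ((-90*1/15 - 10*1/40) + 139)*((-59 - 26) + 29) = 2 - ((-6 - ¼) + 139)*(-85 + 29) = 2 - (-25/4 + 139)*(-56) = 2 - 531*(-56)/4 = 2 - 1*(-7434) = 2 + 7434 = 7436)
-363 - Y = -363 - 1*7436 = -363 - 7436 = -7799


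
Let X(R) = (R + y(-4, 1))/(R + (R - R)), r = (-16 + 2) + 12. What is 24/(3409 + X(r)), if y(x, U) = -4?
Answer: 6/853 ≈ 0.0070340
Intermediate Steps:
r = -2 (r = -14 + 12 = -2)
X(R) = (-4 + R)/R (X(R) = (R - 4)/(R + (R - R)) = (-4 + R)/(R + 0) = (-4 + R)/R)
24/(3409 + X(r)) = 24/(3409 + (-4 - 2)/(-2)) = 24/(3409 - ½*(-6)) = 24/(3409 + 3) = 24/3412 = (1/3412)*24 = 6/853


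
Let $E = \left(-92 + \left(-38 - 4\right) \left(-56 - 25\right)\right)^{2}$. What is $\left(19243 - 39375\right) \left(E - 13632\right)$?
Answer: $-220293765776$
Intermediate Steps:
$E = 10956100$ ($E = \left(-92 - -3402\right)^{2} = \left(-92 + 3402\right)^{2} = 3310^{2} = 10956100$)
$\left(19243 - 39375\right) \left(E - 13632\right) = \left(19243 - 39375\right) \left(10956100 - 13632\right) = \left(-20132\right) 10942468 = -220293765776$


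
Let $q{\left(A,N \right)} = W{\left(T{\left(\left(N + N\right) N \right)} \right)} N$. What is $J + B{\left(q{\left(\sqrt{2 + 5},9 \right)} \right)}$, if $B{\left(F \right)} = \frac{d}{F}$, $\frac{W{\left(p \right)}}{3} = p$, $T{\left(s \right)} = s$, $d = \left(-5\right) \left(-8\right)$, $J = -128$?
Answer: $- \frac{279916}{2187} \approx -127.99$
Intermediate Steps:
$d = 40$
$W{\left(p \right)} = 3 p$
$q{\left(A,N \right)} = 6 N^{3}$ ($q{\left(A,N \right)} = 3 \left(N + N\right) N N = 3 \cdot 2 N N N = 3 \cdot 2 N^{2} N = 6 N^{2} N = 6 N^{3}$)
$B{\left(F \right)} = \frac{40}{F}$
$J + B{\left(q{\left(\sqrt{2 + 5},9 \right)} \right)} = -128 + \frac{40}{6 \cdot 9^{3}} = -128 + \frac{40}{6 \cdot 729} = -128 + \frac{40}{4374} = -128 + 40 \cdot \frac{1}{4374} = -128 + \frac{20}{2187} = - \frac{279916}{2187}$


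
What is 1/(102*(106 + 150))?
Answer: 1/26112 ≈ 3.8297e-5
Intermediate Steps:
1/(102*(106 + 150)) = 1/(102*256) = 1/26112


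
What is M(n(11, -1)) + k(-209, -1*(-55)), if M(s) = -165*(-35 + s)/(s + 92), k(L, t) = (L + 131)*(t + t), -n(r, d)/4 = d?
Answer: -272855/32 ≈ -8526.7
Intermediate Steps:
n(r, d) = -4*d
k(L, t) = 2*t*(131 + L) (k(L, t) = (131 + L)*(2*t) = 2*t*(131 + L))
M(s) = -165*(-35 + s)/(92 + s)
M(n(11, -1)) + k(-209, -1*(-55)) = 165*(35 - (-4)*(-1))/(92 - 4*(-1)) + 2*(-1*(-55))*(131 - 209) = 165*(35 - 1*4)/(92 + 4) + 2*55*(-78) = 165*(35 - 4)/96 - 8580 = 165*(1/96)*31 - 8580 = 1705/32 - 8580 = -272855/32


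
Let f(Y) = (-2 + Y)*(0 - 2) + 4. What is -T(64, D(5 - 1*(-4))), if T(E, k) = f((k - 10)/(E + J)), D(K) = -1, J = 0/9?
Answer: -267/32 ≈ -8.3438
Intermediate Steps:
J = 0 (J = 0*(1/9) = 0)
f(Y) = 8 - 2*Y (f(Y) = (-2 + Y)*(-2) + 4 = (4 - 2*Y) + 4 = 8 - 2*Y)
T(E, k) = 8 - 2*(-10 + k)/E (T(E, k) = 8 - 2*(k - 10)/(E + 0) = 8 - 2*(-10 + k)/E)
-T(64, D(5 - 1*(-4))) = -2*(10 - 1*(-1) + 4*64)/64 = -2*(10 + 1 + 256)/64 = -2*267/64 = -1*267/32 = -267/32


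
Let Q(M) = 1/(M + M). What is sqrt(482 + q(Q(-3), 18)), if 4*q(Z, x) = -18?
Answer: sqrt(1910)/2 ≈ 21.852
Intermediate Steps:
Q(M) = 1/(2*M)
q(Z, x) = -9/2 (q(Z, x) = (1/4)*(-18) = -9/2)
sqrt(482 + q(Q(-3), 18)) = sqrt(482 - 9/2) = sqrt(955/2) = sqrt(1910)/2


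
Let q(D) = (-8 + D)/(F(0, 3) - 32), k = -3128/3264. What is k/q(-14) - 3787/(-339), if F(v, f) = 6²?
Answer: 56409/4972 ≈ 11.345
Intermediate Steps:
F(v, f) = 36
k = -23/24 (k = -3128*1/3264 = -23/24 ≈ -0.95833)
q(D) = -2 + D/4 (q(D) = (-8 + D)/(36 - 32) = (-8 + D)/4 = (-8 + D)*(¼) = -2 + D/4)
k/q(-14) - 3787/(-339) = -23/(24*(-2 + (¼)*(-14))) - 3787/(-339) = -23/(24*(-2 - 7/2)) - 3787*(-1/339) = -23/(24*(-11/2)) + 3787/339 = -23/24*(-2/11) + 3787/339 = 23/132 + 3787/339 = 56409/4972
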